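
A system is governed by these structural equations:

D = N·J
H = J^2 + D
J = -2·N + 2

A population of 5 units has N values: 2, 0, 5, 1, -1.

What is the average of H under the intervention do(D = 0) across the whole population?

17.6

The intervention sets D=0 in all 5 units regardless of N. Recomputing H per unit gives 4, 4, 64, 0, 16; average 17.6.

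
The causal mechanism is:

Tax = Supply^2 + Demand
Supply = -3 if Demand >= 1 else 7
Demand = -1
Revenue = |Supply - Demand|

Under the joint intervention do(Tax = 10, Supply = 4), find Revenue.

5

Setting Tax = 10, Supply = 4 by intervention discards those variables' equations.
Revenue = |Supply - Demand|  [with Supply=4, Demand=-1]  = 5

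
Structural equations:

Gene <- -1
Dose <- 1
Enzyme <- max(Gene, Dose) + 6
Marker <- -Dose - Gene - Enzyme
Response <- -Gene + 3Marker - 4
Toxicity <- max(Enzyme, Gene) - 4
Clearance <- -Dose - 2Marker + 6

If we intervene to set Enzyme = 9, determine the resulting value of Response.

do(Enzyme=9) replaces the equation Enzyme <- max(Gene, Dose) + 6 with the constant Enzyme = 9.
Marker = -Dose - Gene - Enzyme  [with Dose=1, Gene=-1, Enzyme=9]  = -9
Response = -Gene + 3Marker - 4  [with Gene=-1, Marker=-9]  = -30

-30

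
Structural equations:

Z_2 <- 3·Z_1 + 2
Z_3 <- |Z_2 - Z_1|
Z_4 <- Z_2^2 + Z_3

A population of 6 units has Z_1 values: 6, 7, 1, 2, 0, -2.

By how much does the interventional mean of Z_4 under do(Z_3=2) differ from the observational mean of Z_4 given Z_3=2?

163

Under do(Z_3=2), Z_3's equation is replaced by Z_3=2 for every unit. Per-unit Z_4: 402, 531, 27, 66, 6, 18. Mean = 175.
E[Z_4|Z_3=2] averages over only the 2 units with Z_3=2 (Z_1 = 0, -2): Z_4 = 6, 18, mean 12.
Difference = 175 − 12 = 163.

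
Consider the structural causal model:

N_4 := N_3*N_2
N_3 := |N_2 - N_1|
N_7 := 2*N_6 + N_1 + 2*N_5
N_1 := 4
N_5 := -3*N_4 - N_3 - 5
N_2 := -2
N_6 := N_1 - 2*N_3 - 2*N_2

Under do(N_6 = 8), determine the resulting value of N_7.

Intervening sets N_6 = 8 and removes its equation (N_6 := N_1 - 2*N_3 - 2*N_2).
N_3 = |N_2 - N_1|  [with N_2=-2, N_1=4]  = 6
N_4 = N_3*N_2  [with N_3=6, N_2=-2]  = -12
N_5 = -3*N_4 - N_3 - 5  [with N_4=-12, N_3=6]  = 25
N_7 = 2*N_6 + N_1 + 2*N_5  [with N_6=8, N_1=4, N_5=25]  = 70

70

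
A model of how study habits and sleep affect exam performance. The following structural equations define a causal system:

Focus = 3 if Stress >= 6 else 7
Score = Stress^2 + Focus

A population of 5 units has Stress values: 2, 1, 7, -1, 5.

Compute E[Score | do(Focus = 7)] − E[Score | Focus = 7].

Under do(Focus=7), Focus's equation is replaced by Focus=7 for every unit. Per-unit Score: 11, 8, 56, 8, 32. Mean = 23.
Observing Focus=7 restricts to units where Focus's equation naturally yields 7: Stress ∈ {2, 1, -1, 5}. In that subpopulation Score = 11, 8, 8, 32, mean 14.75.
Difference = 23 − 14.75 = 8.25.

8.25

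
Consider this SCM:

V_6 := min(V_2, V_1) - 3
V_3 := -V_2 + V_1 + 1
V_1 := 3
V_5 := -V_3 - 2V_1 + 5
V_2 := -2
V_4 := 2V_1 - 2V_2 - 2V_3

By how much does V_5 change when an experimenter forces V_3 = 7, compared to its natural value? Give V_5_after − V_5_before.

-1

do(V_3=7) replaces the equation V_3 := -V_2 + V_1 + 1 with the constant V_3 = 7.
V_5 = -V_3 - 2V_1 + 5  [with V_3=7, V_1=3]  = -8
Without intervention: V_3 = -V_2 + V_1 + 1  [with V_2=-2, V_1=3]  = 6; V_5 = -V_3 - 2V_1 + 5  [with V_3=6, V_1=3]  = -7.
Change = -8 − (-7) = -1.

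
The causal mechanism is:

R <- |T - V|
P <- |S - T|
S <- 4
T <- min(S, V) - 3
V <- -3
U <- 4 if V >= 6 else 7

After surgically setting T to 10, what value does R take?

Intervening sets T = 10 and removes its equation (T <- min(S, V) - 3).
R = |T - V|  [with T=10, V=-3]  = 13

13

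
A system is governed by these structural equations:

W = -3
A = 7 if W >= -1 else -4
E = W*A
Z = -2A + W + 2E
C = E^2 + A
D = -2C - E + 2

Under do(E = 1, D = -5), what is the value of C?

-3

The joint intervention fixes E = 1, D = -5, removing each variable's own equation.
A = 7 if W >= -1 else -4  [with W=-3]  = -4
C = E^2 + A  [with E=1, A=-4]  = -3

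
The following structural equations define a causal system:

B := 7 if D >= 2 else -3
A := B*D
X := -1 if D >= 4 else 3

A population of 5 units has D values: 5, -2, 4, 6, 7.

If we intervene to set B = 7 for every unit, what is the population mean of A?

28

The intervention sets B=7 in all 5 units regardless of D. Recomputing A per unit gives 35, -14, 28, 42, 49; average 28.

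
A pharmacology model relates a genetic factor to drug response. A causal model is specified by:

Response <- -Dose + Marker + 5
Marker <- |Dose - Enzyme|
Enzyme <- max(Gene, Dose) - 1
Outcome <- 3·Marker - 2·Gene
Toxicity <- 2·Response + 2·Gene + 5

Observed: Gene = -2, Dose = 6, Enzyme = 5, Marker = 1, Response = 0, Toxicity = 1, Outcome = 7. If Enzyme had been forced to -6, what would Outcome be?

The intervention breaks the incoming arrows to Enzyme: Enzyme <- max(Gene, Dose) - 1 no longer applies, and Enzyme = -6.
Marker = |Dose - Enzyme|  [with Dose=6, Enzyme=-6]  = 12
Outcome = 3·Marker - 2·Gene  [with Marker=12, Gene=-2]  = 40

40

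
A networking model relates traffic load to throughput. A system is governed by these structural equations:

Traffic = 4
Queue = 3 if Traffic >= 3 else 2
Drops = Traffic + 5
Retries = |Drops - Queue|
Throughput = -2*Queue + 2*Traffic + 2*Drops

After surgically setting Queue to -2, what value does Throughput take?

do(Queue=-2) replaces the equation Queue = 3 if Traffic >= 3 else 2 with the constant Queue = -2.
Drops = Traffic + 5  [with Traffic=4]  = 9
Throughput = -2*Queue + 2*Traffic + 2*Drops  [with Queue=-2, Traffic=4, Drops=9]  = 30

30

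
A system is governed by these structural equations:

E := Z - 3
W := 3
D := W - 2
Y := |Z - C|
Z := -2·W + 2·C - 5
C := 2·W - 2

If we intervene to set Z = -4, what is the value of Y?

Intervening sets Z = -4 and removes its equation (Z := -2·W + 2·C - 5).
C = 2·W - 2  [with W=3]  = 4
Y = |Z - C|  [with Z=-4, C=4]  = 8

8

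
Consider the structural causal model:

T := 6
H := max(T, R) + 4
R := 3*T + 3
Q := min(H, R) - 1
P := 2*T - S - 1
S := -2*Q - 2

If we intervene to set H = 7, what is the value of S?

do(H=7) replaces the equation H := max(T, R) + 4 with the constant H = 7.
R = 3*T + 3  [with T=6]  = 21
Q = min(H, R) - 1  [with H=7, R=21]  = 6
S = -2*Q - 2  [with Q=6]  = -14

-14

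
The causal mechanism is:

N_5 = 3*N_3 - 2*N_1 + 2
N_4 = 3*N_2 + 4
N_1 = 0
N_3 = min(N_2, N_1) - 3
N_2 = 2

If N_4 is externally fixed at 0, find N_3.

Under do(N_4=0), the mechanism N_4 = 3*N_2 + 4 is discarded; N_4 is fixed at 0.
Since N_3 is not a descendant of the intervened variable, it is unaffected.
N_3 = min(N_2, N_1) - 3  [with N_2=2, N_1=0]  = -3

-3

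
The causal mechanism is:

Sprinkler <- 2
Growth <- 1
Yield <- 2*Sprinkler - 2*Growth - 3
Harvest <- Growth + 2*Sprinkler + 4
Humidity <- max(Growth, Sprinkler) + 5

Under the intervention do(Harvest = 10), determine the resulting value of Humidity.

7

do(Harvest=10) replaces the equation Harvest <- Growth + 2*Sprinkler + 4 with the constant Harvest = 10.
Humidity is not downstream of the intervention, so its value is determined by the original equations.
Humidity = max(Growth, Sprinkler) + 5  [with Growth=1, Sprinkler=2]  = 7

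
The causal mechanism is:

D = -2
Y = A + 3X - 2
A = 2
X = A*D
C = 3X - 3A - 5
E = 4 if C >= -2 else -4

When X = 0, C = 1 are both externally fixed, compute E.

Setting X = 0, C = 1 by intervention discards those variables' equations.
E = 4 if C >= -2 else -4  [with C=1]  = 4

4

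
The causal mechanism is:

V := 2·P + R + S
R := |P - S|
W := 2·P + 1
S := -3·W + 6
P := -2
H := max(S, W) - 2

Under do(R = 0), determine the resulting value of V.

The intervention breaks the incoming arrows to R: R := |P - S| no longer applies, and R = 0.
W = 2·P + 1  [with P=-2]  = -3
S = -3·W + 6  [with W=-3]  = 15
V = 2·P + R + S  [with P=-2, R=0, S=15]  = 11

11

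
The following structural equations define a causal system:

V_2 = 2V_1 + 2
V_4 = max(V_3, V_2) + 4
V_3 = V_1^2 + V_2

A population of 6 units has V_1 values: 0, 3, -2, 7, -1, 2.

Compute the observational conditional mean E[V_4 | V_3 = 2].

6

Observing V_3=2 restricts to units where V_3's equation naturally yields 2: V_1 ∈ {0, -2}. In that subpopulation V_4 = 6, 6, mean 6.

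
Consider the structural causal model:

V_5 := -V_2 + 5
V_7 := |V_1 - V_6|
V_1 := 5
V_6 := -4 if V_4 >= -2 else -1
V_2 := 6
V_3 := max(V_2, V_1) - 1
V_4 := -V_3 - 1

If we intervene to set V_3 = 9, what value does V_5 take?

do(V_3=9) replaces the equation V_3 := max(V_2, V_1) - 1 with the constant V_3 = 9.
V_5 is not downstream of the intervention, so its value is determined by the original equations.
V_5 = -V_2 + 5  [with V_2=6]  = -1

-1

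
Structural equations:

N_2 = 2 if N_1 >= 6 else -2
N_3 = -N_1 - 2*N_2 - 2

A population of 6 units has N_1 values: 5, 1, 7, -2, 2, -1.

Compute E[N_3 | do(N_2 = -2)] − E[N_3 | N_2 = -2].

The intervention sets N_2=-2 in all 6 units regardless of N_1. Recomputing N_3 per unit gives -3, 1, -5, 4, 0, 3; average 0.
Observing N_2=-2 restricts to units where N_2's equation naturally yields -2: N_1 ∈ {5, 1, -2, 2, -1}. In that subpopulation N_3 = -3, 1, 4, 0, 3, mean 1.
Difference = 0 − 1 = -1.

-1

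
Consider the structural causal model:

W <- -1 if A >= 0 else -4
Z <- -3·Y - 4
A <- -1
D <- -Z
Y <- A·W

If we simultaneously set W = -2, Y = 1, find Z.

-7

Setting W = -2, Y = 1 by intervention discards those variables' equations.
Z = -3·Y - 4  [with Y=1]  = -7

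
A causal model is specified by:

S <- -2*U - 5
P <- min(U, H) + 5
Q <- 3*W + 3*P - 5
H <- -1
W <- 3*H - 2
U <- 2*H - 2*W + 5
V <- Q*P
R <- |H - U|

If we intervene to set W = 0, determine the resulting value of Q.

7

Under do(W=0), the mechanism W <- 3*H - 2 is discarded; W is fixed at 0.
U = 2*H - 2*W + 5  [with H=-1, W=0]  = 3
P = min(U, H) + 5  [with U=3, H=-1]  = 4
Q = 3*W + 3*P - 5  [with W=0, P=4]  = 7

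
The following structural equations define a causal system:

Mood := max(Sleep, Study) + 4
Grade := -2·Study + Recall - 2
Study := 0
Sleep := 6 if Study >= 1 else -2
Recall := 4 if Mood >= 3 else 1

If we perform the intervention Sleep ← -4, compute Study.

0

Under do(Sleep=-4), the mechanism Sleep := 6 if Study >= 1 else -2 is discarded; Sleep is fixed at -4.
Study is not downstream of the intervention, so its value is determined by the original equations.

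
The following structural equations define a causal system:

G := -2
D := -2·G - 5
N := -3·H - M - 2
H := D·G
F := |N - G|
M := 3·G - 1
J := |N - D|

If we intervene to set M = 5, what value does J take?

12

The intervention breaks the incoming arrows to M: M := 3·G - 1 no longer applies, and M = 5.
D = -2·G - 5  [with G=-2]  = -1
H = D·G  [with D=-1, G=-2]  = 2
N = -3·H - M - 2  [with H=2, M=5]  = -13
J = |N - D|  [with N=-13, D=-1]  = 12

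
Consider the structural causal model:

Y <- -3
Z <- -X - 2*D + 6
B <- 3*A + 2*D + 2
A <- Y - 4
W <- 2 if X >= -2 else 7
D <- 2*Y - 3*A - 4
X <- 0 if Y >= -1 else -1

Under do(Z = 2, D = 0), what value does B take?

Setting Z = 2, D = 0 by intervention discards those variables' equations.
A = Y - 4  [with Y=-3]  = -7
B = 3*A + 2*D + 2  [with A=-7, D=0]  = -19

-19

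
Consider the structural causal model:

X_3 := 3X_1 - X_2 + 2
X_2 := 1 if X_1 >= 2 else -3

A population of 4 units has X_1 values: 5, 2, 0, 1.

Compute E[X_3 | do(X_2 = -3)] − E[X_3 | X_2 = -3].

4.5

Under do(X_2=-3), X_2's equation is replaced by X_2=-3 for every unit. Per-unit X_3: 20, 11, 5, 8. Mean = 11.
E[X_3|X_2=-3] averages over only the 2 units with X_2=-3 (X_1 = 0, 1): X_3 = 5, 8, mean 6.5.
Difference = 11 − 6.5 = 4.5.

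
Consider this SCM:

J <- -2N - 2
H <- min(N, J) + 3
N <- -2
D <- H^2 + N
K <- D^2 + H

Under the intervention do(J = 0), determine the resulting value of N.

-2

Under do(J=0), the mechanism J <- -2N - 2 is discarded; J is fixed at 0.
N is not downstream of the intervention, so its value is determined by the original equations.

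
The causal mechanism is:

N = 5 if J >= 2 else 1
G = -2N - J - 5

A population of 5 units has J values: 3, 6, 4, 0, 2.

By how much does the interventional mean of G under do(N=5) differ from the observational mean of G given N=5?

0.75

Every unit gets N=5 under the intervention. G values become -18, -21, -19, -15, -17; E[G|do(N=5)] = -18.
Conditioning on N=5 selects the 4 unit(s) with J ∈ {3, 6, 4, 2}. Their G values: -18, -21, -19, -17. Mean = -18.75.
Difference = -18 − (-18.75) = 0.75.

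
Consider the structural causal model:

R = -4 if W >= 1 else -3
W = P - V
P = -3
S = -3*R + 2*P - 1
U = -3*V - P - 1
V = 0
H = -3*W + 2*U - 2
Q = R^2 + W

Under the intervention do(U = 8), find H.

Intervening sets U = 8 and removes its equation (U = -3*V - P - 1).
W = P - V  [with P=-3, V=0]  = -3
H = -3*W + 2*U - 2  [with W=-3, U=8]  = 23

23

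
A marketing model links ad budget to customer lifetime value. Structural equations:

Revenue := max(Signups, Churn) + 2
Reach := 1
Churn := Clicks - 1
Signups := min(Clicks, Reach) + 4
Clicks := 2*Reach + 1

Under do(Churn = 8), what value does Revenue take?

10

Intervening sets Churn = 8 and removes its equation (Churn := Clicks - 1).
Clicks = 2*Reach + 1  [with Reach=1]  = 3
Signups = min(Clicks, Reach) + 4  [with Clicks=3, Reach=1]  = 5
Revenue = max(Signups, Churn) + 2  [with Signups=5, Churn=8]  = 10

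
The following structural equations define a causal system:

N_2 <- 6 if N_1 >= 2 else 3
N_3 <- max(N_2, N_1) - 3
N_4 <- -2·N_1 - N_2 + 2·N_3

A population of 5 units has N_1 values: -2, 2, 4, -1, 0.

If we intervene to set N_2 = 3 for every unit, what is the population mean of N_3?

The intervention sets N_2=3 in all 5 units regardless of N_1. Recomputing N_3 per unit gives 0, 0, 1, 0, 0; average 0.2.

0.2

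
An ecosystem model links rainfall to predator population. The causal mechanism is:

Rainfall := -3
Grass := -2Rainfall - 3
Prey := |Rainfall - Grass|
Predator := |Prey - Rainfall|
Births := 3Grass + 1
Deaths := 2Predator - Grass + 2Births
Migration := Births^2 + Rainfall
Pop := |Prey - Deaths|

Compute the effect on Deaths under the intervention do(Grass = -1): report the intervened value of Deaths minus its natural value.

-28

Under do(Grass=-1), the mechanism Grass := -2Rainfall - 3 is discarded; Grass is fixed at -1.
Prey = |Rainfall - Grass|  [with Rainfall=-3, Grass=-1]  = 2
Predator = |Prey - Rainfall|  [with Prey=2, Rainfall=-3]  = 5
Births = 3Grass + 1  [with Grass=-1]  = -2
Deaths = 2Predator - Grass + 2Births  [with Predator=5, Grass=-1, Births=-2]  = 7
Without intervention: Grass = -2Rainfall - 3  [with Rainfall=-3]  = 3; Prey = |Rainfall - Grass|  [with Rainfall=-3, Grass=3]  = 6; Predator = |Prey - Rainfall|  [with Prey=6, Rainfall=-3]  = 9; Births = 3Grass + 1  [with Grass=3]  = 10; Deaths = 2Predator - Grass + 2Births  [with Predator=9, Grass=3, Births=10]  = 35.
Change = 7 − 35 = -28.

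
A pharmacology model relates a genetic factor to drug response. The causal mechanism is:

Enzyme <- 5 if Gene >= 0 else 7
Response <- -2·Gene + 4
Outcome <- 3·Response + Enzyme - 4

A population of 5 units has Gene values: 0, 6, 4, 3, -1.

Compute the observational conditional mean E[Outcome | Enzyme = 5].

-6.5

Observing Enzyme=5 restricts to units where Enzyme's equation naturally yields 5: Gene ∈ {0, 6, 4, 3}. In that subpopulation Outcome = 13, -23, -11, -5, mean -6.5.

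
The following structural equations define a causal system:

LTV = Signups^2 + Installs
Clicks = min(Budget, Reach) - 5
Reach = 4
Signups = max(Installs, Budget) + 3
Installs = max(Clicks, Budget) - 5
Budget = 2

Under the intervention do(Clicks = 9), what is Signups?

do(Clicks=9) replaces the equation Clicks = min(Budget, Reach) - 5 with the constant Clicks = 9.
Installs = max(Clicks, Budget) - 5  [with Clicks=9, Budget=2]  = 4
Signups = max(Installs, Budget) + 3  [with Installs=4, Budget=2]  = 7

7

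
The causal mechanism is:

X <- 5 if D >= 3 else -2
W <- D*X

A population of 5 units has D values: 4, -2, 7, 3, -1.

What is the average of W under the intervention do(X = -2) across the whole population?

-4.4

Under do(X=-2), X's equation is replaced by X=-2 for every unit. Per-unit W: -8, 4, -14, -6, 2. Mean = -4.4.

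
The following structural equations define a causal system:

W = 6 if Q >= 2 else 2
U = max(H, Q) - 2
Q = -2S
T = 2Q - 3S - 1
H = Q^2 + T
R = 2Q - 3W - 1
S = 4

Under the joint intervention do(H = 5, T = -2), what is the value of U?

The joint intervention fixes H = 5, T = -2, removing each variable's own equation.
Q = -2S  [with S=4]  = -8
U = max(H, Q) - 2  [with H=5, Q=-8]  = 3

3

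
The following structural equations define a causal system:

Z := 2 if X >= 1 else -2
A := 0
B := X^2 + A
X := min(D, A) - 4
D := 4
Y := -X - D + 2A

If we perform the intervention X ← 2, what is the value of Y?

The intervention breaks the incoming arrows to X: X := min(D, A) - 4 no longer applies, and X = 2.
Y = -X - D + 2A  [with X=2, D=4, A=0]  = -6

-6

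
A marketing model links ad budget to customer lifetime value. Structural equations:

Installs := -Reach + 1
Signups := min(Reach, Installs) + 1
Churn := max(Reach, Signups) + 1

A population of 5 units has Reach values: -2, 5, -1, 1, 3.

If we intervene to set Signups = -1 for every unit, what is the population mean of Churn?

do(Signups=-1) breaks Signups's dependence on Reach. With Signups=-1 fixed, Churn across the units is 0, 6, 0, 2, 4, mean 2.4.

2.4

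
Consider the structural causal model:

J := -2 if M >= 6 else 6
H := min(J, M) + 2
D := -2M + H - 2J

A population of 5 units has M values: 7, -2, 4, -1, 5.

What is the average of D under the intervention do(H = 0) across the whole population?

The intervention sets H=0 in all 5 units regardless of M. Recomputing D per unit gives -10, -8, -20, -10, -22; average -14.

-14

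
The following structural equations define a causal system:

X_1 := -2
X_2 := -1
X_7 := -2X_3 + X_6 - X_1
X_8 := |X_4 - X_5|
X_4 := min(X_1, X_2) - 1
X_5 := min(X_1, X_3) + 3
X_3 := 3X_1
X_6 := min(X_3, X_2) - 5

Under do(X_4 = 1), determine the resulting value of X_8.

4

do(X_4=1) replaces the equation X_4 := min(X_1, X_2) - 1 with the constant X_4 = 1.
X_3 = 3X_1  [with X_1=-2]  = -6
X_5 = min(X_1, X_3) + 3  [with X_1=-2, X_3=-6]  = -3
X_8 = |X_4 - X_5|  [with X_4=1, X_5=-3]  = 4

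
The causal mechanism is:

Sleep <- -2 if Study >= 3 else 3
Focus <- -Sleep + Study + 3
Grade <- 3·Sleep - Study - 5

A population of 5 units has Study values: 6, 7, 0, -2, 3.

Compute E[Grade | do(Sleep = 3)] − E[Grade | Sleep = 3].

-3.8

Every unit gets Sleep=3 under the intervention. Grade values become -2, -3, 4, 6, 1; E[Grade|do(Sleep=3)] = 1.2.
Observing Sleep=3 restricts to units where Sleep's equation naturally yields 3: Study ∈ {0, -2}. In that subpopulation Grade = 4, 6, mean 5.
Difference = 1.2 − 5 = -3.8.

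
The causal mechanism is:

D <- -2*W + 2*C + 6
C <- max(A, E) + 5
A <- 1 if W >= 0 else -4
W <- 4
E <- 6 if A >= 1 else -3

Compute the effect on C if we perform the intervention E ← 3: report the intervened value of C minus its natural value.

The intervention breaks the incoming arrows to E: E <- 6 if A >= 1 else -3 no longer applies, and E = 3.
A = 1 if W >= 0 else -4  [with W=4]  = 1
C = max(A, E) + 5  [with A=1, E=3]  = 8
Without intervention: A = 1 if W >= 0 else -4  [with W=4]  = 1; E = 6 if A >= 1 else -3  [with A=1]  = 6; C = max(A, E) + 5  [with A=1, E=6]  = 11.
Change = 8 − 11 = -3.

-3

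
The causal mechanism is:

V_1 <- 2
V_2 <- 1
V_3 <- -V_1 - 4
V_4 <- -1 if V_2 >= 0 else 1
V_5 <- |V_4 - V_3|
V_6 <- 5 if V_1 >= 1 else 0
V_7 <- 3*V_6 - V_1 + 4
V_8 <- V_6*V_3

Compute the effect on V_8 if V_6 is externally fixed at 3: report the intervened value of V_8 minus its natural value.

12

Intervening sets V_6 = 3 and removes its equation (V_6 <- 5 if V_1 >= 1 else 0).
V_3 = -V_1 - 4  [with V_1=2]  = -6
V_8 = V_6*V_3  [with V_6=3, V_3=-6]  = -18
Without intervention: V_3 = -V_1 - 4  [with V_1=2]  = -6; V_6 = 5 if V_1 >= 1 else 0  [with V_1=2]  = 5; V_8 = V_6*V_3  [with V_6=5, V_3=-6]  = -30.
Change = -18 − (-30) = 12.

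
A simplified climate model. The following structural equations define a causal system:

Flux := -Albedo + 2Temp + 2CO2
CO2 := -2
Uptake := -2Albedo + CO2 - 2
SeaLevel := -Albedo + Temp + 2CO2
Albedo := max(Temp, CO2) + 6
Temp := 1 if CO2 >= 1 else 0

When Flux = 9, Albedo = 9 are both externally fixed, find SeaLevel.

Under do(Flux = 9, Albedo = 9), each intervened variable's structural equation is replaced by its fixed value.
Temp = 1 if CO2 >= 1 else 0  [with CO2=-2]  = 0
SeaLevel = -Albedo + Temp + 2CO2  [with Albedo=9, Temp=0, CO2=-2]  = -13

-13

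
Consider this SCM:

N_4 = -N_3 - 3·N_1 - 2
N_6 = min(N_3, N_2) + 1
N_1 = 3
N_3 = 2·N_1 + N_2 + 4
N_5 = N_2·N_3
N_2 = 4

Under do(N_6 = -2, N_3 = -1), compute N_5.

-4

Under do(N_6 = -2, N_3 = -1), each intervened variable's structural equation is replaced by its fixed value.
N_5 = N_2·N_3  [with N_2=4, N_3=-1]  = -4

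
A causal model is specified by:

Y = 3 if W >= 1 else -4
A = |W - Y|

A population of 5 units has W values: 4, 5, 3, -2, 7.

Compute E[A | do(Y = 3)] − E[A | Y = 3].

The intervention sets Y=3 in all 5 units regardless of W. Recomputing A per unit gives 1, 2, 0, 5, 4; average 2.4.
E[A|Y=3] averages over only the 4 units with Y=3 (W = 4, 5, 3, 7): A = 1, 2, 0, 4, mean 1.75.
Difference = 2.4 − 1.75 = 0.65.

0.65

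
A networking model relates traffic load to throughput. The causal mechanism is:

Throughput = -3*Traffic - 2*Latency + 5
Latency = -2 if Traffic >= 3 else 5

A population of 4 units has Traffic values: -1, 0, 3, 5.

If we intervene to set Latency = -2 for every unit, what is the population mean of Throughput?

do(Latency=-2) breaks Latency's dependence on Traffic. With Latency=-2 fixed, Throughput across the units is 12, 9, 0, -6, mean 3.75.

3.75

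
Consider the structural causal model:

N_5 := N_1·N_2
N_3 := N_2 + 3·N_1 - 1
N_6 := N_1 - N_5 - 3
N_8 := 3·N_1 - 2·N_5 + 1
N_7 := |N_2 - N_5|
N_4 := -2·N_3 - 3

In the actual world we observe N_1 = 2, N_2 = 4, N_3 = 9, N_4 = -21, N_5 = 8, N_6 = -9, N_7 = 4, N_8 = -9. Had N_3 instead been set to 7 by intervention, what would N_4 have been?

The intervention breaks the incoming arrows to N_3: N_3 := N_2 + 3·N_1 - 1 no longer applies, and N_3 = 7.
N_4 = -2·N_3 - 3  [with N_3=7]  = -17

-17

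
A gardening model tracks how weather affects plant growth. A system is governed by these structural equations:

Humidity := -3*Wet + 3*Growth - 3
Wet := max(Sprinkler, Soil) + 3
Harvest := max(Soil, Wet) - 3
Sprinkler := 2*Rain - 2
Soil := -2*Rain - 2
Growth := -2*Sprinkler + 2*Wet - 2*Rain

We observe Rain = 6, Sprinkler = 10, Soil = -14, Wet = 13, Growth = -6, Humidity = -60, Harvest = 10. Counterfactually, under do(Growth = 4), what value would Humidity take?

The intervention breaks the incoming arrows to Growth: Growth := -2*Sprinkler + 2*Wet - 2*Rain no longer applies, and Growth = 4.
Sprinkler = 2*Rain - 2  [with Rain=6]  = 10
Soil = -2*Rain - 2  [with Rain=6]  = -14
Wet = max(Sprinkler, Soil) + 3  [with Sprinkler=10, Soil=-14]  = 13
Humidity = -3*Wet + 3*Growth - 3  [with Wet=13, Growth=4]  = -30

-30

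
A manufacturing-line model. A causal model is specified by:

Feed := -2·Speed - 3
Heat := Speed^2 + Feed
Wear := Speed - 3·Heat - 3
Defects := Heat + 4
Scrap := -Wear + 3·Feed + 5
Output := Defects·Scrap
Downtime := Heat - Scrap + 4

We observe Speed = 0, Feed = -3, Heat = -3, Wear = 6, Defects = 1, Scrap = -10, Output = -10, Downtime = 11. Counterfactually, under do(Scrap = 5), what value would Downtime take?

Intervening sets Scrap = 5 and removes its equation (Scrap := -Wear + 3·Feed + 5).
Feed = -2·Speed - 3  [with Speed=0]  = -3
Heat = Speed^2 + Feed  [with Speed=0, Feed=-3]  = -3
Downtime = Heat - Scrap + 4  [with Heat=-3, Scrap=5]  = -4

-4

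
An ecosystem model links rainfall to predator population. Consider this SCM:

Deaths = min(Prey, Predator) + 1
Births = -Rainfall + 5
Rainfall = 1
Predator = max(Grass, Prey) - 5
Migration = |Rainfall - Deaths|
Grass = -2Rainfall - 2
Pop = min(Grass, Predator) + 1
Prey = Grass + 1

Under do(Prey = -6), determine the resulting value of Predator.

-9

The intervention breaks the incoming arrows to Prey: Prey = Grass + 1 no longer applies, and Prey = -6.
Grass = -2Rainfall - 2  [with Rainfall=1]  = -4
Predator = max(Grass, Prey) - 5  [with Grass=-4, Prey=-6]  = -9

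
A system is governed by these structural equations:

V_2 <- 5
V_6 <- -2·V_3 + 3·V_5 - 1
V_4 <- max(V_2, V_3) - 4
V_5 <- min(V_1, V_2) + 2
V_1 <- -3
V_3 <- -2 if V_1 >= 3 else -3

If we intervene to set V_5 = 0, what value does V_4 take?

1

The intervention breaks the incoming arrows to V_5: V_5 <- min(V_1, V_2) + 2 no longer applies, and V_5 = 0.
Since V_4 is not a descendant of the intervened variable, it is unaffected.
V_3 = -2 if V_1 >= 3 else -3  [with V_1=-3]  = -3
V_4 = max(V_2, V_3) - 4  [with V_2=5, V_3=-3]  = 1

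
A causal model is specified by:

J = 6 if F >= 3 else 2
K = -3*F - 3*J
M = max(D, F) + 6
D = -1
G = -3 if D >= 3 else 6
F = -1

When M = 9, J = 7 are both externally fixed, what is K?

The joint intervention fixes M = 9, J = 7, removing each variable's own equation.
K = -3*F - 3*J  [with F=-1, J=7]  = -18

-18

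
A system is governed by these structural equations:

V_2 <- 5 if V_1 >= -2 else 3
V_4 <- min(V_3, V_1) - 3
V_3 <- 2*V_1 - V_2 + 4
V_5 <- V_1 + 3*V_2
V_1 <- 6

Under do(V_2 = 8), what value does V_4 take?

Under do(V_2=8), the mechanism V_2 <- 5 if V_1 >= -2 else 3 is discarded; V_2 is fixed at 8.
V_3 = 2*V_1 - V_2 + 4  [with V_1=6, V_2=8]  = 8
V_4 = min(V_3, V_1) - 3  [with V_3=8, V_1=6]  = 3

3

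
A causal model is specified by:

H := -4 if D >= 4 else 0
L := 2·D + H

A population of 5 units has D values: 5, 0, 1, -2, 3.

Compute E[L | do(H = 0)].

2.8

The intervention sets H=0 in all 5 units regardless of D. Recomputing L per unit gives 10, 0, 2, -4, 6; average 2.8.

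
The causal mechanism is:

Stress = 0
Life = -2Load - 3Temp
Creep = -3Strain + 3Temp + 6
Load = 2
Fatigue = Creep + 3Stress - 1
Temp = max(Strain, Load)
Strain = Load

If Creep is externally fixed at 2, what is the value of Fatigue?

1

The intervention breaks the incoming arrows to Creep: Creep = -3Strain + 3Temp + 6 no longer applies, and Creep = 2.
Fatigue = Creep + 3Stress - 1  [with Creep=2, Stress=0]  = 1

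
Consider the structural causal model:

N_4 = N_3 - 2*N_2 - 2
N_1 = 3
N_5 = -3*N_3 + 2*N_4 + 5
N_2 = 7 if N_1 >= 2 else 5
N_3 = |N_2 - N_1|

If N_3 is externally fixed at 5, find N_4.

The intervention breaks the incoming arrows to N_3: N_3 = |N_2 - N_1| no longer applies, and N_3 = 5.
N_2 = 7 if N_1 >= 2 else 5  [with N_1=3]  = 7
N_4 = N_3 - 2*N_2 - 2  [with N_3=5, N_2=7]  = -11

-11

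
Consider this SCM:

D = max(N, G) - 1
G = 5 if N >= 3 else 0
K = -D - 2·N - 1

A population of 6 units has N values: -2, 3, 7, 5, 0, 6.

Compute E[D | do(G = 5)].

4.5

Under do(G=5), G's equation is replaced by G=5 for every unit. Per-unit D: 4, 4, 6, 4, 4, 5. Mean = 4.5.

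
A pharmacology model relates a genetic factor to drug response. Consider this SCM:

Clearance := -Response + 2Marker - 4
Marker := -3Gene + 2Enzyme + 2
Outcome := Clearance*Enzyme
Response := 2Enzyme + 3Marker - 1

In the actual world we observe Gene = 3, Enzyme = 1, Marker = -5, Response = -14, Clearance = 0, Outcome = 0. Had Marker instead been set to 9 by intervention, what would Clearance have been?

-14

do(Marker=9) replaces the equation Marker := -3Gene + 2Enzyme + 2 with the constant Marker = 9.
Response = 2Enzyme + 3Marker - 1  [with Enzyme=1, Marker=9]  = 28
Clearance = -Response + 2Marker - 4  [with Response=28, Marker=9]  = -14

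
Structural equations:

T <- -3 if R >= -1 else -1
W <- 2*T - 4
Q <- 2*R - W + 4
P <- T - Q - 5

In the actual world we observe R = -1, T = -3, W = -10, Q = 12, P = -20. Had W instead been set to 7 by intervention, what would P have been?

-3

do(W=7) replaces the equation W <- 2*T - 4 with the constant W = 7.
T = -3 if R >= -1 else -1  [with R=-1]  = -3
Q = 2*R - W + 4  [with R=-1, W=7]  = -5
P = T - Q - 5  [with T=-3, Q=-5]  = -3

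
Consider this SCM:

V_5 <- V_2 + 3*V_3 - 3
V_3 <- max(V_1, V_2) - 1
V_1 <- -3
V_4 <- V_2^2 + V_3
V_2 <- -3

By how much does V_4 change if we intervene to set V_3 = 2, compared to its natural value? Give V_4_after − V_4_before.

6

The intervention breaks the incoming arrows to V_3: V_3 <- max(V_1, V_2) - 1 no longer applies, and V_3 = 2.
V_4 = V_2^2 + V_3  [with V_2=-3, V_3=2]  = 11
Without intervention: V_3 = max(V_1, V_2) - 1  [with V_1=-3, V_2=-3]  = -4; V_4 = V_2^2 + V_3  [with V_2=-3, V_3=-4]  = 5.
Change = 11 − 5 = 6.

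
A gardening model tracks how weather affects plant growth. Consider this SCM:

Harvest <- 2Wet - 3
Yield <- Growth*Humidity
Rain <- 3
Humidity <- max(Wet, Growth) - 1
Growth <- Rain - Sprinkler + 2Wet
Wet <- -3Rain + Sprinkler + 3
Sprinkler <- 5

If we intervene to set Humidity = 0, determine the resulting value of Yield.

The intervention breaks the incoming arrows to Humidity: Humidity <- max(Wet, Growth) - 1 no longer applies, and Humidity = 0.
Wet = -3Rain + Sprinkler + 3  [with Rain=3, Sprinkler=5]  = -1
Growth = Rain - Sprinkler + 2Wet  [with Rain=3, Sprinkler=5, Wet=-1]  = -4
Yield = Growth*Humidity  [with Growth=-4, Humidity=0]  = 0

0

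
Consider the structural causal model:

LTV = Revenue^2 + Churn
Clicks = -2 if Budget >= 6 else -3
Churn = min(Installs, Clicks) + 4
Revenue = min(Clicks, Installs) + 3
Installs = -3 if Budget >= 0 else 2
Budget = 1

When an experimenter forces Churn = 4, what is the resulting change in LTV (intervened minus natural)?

Under do(Churn=4), the mechanism Churn = min(Installs, Clicks) + 4 is discarded; Churn is fixed at 4.
Clicks = -2 if Budget >= 6 else -3  [with Budget=1]  = -3
Installs = -3 if Budget >= 0 else 2  [with Budget=1]  = -3
Revenue = min(Clicks, Installs) + 3  [with Clicks=-3, Installs=-3]  = 0
LTV = Revenue^2 + Churn  [with Revenue=0, Churn=4]  = 4
Without intervention: Clicks = -2 if Budget >= 6 else -3  [with Budget=1]  = -3; Installs = -3 if Budget >= 0 else 2  [with Budget=1]  = -3; Churn = min(Installs, Clicks) + 4  [with Installs=-3, Clicks=-3]  = 1; Revenue = min(Clicks, Installs) + 3  [with Clicks=-3, Installs=-3]  = 0; LTV = Revenue^2 + Churn  [with Revenue=0, Churn=1]  = 1.
Change = 4 − 1 = 3.

3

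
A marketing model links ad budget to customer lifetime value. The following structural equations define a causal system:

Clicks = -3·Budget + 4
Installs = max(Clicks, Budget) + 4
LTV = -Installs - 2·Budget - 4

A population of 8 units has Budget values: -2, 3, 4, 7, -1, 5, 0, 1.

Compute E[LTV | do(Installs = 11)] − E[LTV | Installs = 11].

do(Installs=11) breaks Installs's dependence on Budget. With Installs=11 fixed, LTV across the units is -11, -21, -23, -29, -13, -25, -15, -17, mean -19.25.
Observing Installs=11 restricts to units where Installs's equation naturally yields 11: Budget ∈ {7, -1}. In that subpopulation LTV = -29, -13, mean -21.
Difference = -19.25 − (-21) = 1.75.

1.75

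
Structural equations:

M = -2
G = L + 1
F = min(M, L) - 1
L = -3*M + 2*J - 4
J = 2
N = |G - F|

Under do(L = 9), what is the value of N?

13

The intervention breaks the incoming arrows to L: L = -3*M + 2*J - 4 no longer applies, and L = 9.
F = min(M, L) - 1  [with M=-2, L=9]  = -3
G = L + 1  [with L=9]  = 10
N = |G - F|  [with G=10, F=-3]  = 13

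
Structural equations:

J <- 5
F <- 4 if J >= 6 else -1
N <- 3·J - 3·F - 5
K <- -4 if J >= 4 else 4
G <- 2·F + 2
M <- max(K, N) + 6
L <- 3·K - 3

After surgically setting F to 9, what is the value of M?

2

Under do(F=9), the mechanism F <- 4 if J >= 6 else -1 is discarded; F is fixed at 9.
N = 3·J - 3·F - 5  [with J=5, F=9]  = -17
K = -4 if J >= 4 else 4  [with J=5]  = -4
M = max(K, N) + 6  [with K=-4, N=-17]  = 2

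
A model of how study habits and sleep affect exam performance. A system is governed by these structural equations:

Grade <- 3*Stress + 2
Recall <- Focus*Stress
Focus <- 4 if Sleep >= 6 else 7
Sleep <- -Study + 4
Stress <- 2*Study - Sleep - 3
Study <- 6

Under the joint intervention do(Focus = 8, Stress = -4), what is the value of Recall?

-32

The joint intervention fixes Focus = 8, Stress = -4, removing each variable's own equation.
Recall = Focus*Stress  [with Focus=8, Stress=-4]  = -32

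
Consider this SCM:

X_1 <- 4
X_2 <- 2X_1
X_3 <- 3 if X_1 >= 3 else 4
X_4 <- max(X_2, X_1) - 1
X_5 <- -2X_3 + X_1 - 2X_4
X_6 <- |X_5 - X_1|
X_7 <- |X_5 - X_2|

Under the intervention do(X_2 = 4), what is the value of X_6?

Under do(X_2=4), the mechanism X_2 <- 2X_1 is discarded; X_2 is fixed at 4.
X_3 = 3 if X_1 >= 3 else 4  [with X_1=4]  = 3
X_4 = max(X_2, X_1) - 1  [with X_2=4, X_1=4]  = 3
X_5 = -2X_3 + X_1 - 2X_4  [with X_3=3, X_1=4, X_4=3]  = -8
X_6 = |X_5 - X_1|  [with X_5=-8, X_1=4]  = 12

12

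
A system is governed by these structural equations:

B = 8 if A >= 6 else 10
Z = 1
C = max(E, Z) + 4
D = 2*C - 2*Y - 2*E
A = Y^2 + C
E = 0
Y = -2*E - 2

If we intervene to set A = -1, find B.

10

Intervening sets A = -1 and removes its equation (A = Y^2 + C).
B = 8 if A >= 6 else 10  [with A=-1]  = 10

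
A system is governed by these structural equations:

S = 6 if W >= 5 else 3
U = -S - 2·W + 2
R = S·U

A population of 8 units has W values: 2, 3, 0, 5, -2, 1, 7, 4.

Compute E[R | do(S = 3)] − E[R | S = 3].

Under do(S=3), S's equation is replaced by S=3 for every unit. Per-unit R: -15, -21, -3, -33, 9, -9, -45, -27. Mean = -18.
Observing S=3 restricts to units where S's equation naturally yields 3: W ∈ {2, 3, 0, -2, 1, 4}. In that subpopulation R = -15, -21, -3, 9, -9, -27, mean -11.
Difference = -18 − (-11) = -7.

-7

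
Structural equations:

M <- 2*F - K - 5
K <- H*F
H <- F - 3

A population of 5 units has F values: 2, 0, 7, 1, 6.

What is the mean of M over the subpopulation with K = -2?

0

Conditioning on K=-2 selects the 2 unit(s) with F ∈ {2, 1}. Their M values: 1, -1. Mean = 0.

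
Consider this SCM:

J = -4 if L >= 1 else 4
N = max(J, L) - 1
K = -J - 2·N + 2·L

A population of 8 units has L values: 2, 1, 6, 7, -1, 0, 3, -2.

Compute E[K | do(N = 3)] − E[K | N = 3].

11

The intervention sets N=3 in all 8 units regardless of L. Recomputing K per unit gives 2, 0, 10, 12, -12, -10, 4, -14; average -1.
E[K|N=3] averages over only the 3 units with N=3 (L = -1, 0, -2): K = -12, -10, -14, mean -12.
Difference = -1 − (-12) = 11.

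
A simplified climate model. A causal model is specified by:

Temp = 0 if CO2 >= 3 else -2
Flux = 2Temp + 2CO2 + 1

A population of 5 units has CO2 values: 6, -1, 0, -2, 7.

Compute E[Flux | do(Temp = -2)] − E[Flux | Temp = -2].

6

Under do(Temp=-2), Temp's equation is replaced by Temp=-2 for every unit. Per-unit Flux: 9, -5, -3, -7, 11. Mean = 1.
Observing Temp=-2 restricts to units where Temp's equation naturally yields -2: CO2 ∈ {-1, 0, -2}. In that subpopulation Flux = -5, -3, -7, mean -5.
Difference = 1 − (-5) = 6.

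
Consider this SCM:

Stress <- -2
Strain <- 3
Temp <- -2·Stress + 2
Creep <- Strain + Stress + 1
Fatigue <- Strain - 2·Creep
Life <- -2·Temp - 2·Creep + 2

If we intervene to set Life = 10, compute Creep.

do(Life=10) replaces the equation Life <- -2·Temp - 2·Creep + 2 with the constant Life = 10.
No directed path runs from Life to Creep, so Creep keeps its natural value.
Creep = Strain + Stress + 1  [with Strain=3, Stress=-2]  = 2

2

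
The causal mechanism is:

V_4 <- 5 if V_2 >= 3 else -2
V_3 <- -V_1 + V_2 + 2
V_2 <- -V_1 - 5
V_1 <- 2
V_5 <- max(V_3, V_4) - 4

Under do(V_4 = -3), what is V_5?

Intervening sets V_4 = -3 and removes its equation (V_4 <- 5 if V_2 >= 3 else -2).
V_2 = -V_1 - 5  [with V_1=2]  = -7
V_3 = -V_1 + V_2 + 2  [with V_1=2, V_2=-7]  = -7
V_5 = max(V_3, V_4) - 4  [with V_3=-7, V_4=-3]  = -7

-7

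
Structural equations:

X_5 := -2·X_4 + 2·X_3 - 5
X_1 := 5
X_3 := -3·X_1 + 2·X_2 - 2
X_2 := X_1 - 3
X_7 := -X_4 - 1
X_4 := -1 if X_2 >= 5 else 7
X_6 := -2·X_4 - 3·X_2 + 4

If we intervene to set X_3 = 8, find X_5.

-3

do(X_3=8) replaces the equation X_3 := -3·X_1 + 2·X_2 - 2 with the constant X_3 = 8.
X_2 = X_1 - 3  [with X_1=5]  = 2
X_4 = -1 if X_2 >= 5 else 7  [with X_2=2]  = 7
X_5 = -2·X_4 + 2·X_3 - 5  [with X_4=7, X_3=8]  = -3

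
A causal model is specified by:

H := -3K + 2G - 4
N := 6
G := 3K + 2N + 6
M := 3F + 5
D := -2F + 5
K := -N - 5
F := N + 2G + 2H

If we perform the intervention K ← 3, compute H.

41

Under do(K=3), the mechanism K := -N - 5 is discarded; K is fixed at 3.
G = 3K + 2N + 6  [with K=3, N=6]  = 27
H = -3K + 2G - 4  [with K=3, G=27]  = 41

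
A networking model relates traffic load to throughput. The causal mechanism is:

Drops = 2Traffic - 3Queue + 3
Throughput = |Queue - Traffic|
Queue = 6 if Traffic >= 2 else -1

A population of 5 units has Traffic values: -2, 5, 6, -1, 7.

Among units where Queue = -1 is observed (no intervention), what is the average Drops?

Conditioning on Queue=-1 selects the 2 unit(s) with Traffic ∈ {-2, -1}. Their Drops values: 2, 4. Mean = 3.

3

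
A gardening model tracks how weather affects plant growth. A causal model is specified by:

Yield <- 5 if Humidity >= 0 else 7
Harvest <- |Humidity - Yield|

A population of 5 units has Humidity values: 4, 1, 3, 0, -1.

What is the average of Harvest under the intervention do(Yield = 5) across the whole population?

3.6

Every unit gets Yield=5 under the intervention. Harvest values become 1, 4, 2, 5, 6; E[Harvest|do(Yield=5)] = 3.6.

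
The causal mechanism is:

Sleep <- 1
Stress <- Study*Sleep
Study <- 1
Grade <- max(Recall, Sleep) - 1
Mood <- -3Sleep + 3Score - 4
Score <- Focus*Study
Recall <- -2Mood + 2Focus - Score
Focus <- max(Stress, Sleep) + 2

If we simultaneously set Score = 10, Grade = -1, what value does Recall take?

-50

Setting Score = 10, Grade = -1 by intervention discards those variables' equations.
Stress = Study*Sleep  [with Study=1, Sleep=1]  = 1
Focus = max(Stress, Sleep) + 2  [with Stress=1, Sleep=1]  = 3
Mood = -3Sleep + 3Score - 4  [with Sleep=1, Score=10]  = 23
Recall = -2Mood + 2Focus - Score  [with Mood=23, Focus=3, Score=10]  = -50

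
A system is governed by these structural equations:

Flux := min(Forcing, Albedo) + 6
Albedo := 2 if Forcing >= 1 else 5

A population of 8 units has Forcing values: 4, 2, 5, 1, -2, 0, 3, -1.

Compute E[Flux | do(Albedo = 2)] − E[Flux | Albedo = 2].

The intervention sets Albedo=2 in all 8 units regardless of Forcing. Recomputing Flux per unit gives 8, 8, 8, 7, 4, 6, 8, 5; average 6.75.
Conditioning on Albedo=2 selects the 5 unit(s) with Forcing ∈ {4, 2, 5, 1, 3}. Their Flux values: 8, 8, 8, 7, 8. Mean = 7.8.
Difference = 6.75 − 7.8 = -1.05.

-1.05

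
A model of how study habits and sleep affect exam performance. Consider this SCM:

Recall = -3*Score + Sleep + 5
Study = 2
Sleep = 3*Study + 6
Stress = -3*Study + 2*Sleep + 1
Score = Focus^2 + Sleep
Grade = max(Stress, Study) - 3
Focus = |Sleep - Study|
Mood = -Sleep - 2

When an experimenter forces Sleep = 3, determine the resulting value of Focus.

Under do(Sleep=3), the mechanism Sleep = 3*Study + 6 is discarded; Sleep is fixed at 3.
Focus = |Sleep - Study|  [with Sleep=3, Study=2]  = 1

1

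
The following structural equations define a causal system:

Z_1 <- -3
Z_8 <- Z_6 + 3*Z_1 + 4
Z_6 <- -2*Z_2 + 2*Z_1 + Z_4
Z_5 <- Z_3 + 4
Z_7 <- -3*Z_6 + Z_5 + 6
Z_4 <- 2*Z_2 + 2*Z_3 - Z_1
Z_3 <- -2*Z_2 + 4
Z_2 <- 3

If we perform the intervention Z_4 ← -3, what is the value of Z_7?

53

The intervention breaks the incoming arrows to Z_4: Z_4 <- 2*Z_2 + 2*Z_3 - Z_1 no longer applies, and Z_4 = -3.
Z_3 = -2*Z_2 + 4  [with Z_2=3]  = -2
Z_5 = Z_3 + 4  [with Z_3=-2]  = 2
Z_6 = -2*Z_2 + 2*Z_1 + Z_4  [with Z_2=3, Z_1=-3, Z_4=-3]  = -15
Z_7 = -3*Z_6 + Z_5 + 6  [with Z_6=-15, Z_5=2]  = 53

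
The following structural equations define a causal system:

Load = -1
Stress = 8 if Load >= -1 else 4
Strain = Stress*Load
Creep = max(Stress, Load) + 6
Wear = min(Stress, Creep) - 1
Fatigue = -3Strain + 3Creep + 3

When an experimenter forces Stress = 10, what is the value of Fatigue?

81

Under do(Stress=10), the mechanism Stress = 8 if Load >= -1 else 4 is discarded; Stress is fixed at 10.
Strain = Stress*Load  [with Stress=10, Load=-1]  = -10
Creep = max(Stress, Load) + 6  [with Stress=10, Load=-1]  = 16
Fatigue = -3Strain + 3Creep + 3  [with Strain=-10, Creep=16]  = 81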